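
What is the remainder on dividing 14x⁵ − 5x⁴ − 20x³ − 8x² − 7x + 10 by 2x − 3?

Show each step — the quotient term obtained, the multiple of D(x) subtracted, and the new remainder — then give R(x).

R(x) = −5

Step 1: lead(14x⁵ − 5x⁴ − 20x³ − 8x² − 7x + 10) ÷ lead(D) = 14x⁵ ÷ 2x = 7x⁴. Subtract (7x⁴)·D = 14x⁵ − 21x⁴. Remainder: 16x⁴ − 20x³ − 8x² − 7x + 10.
Step 2: lead(16x⁴ − 20x³ − 8x² − 7x + 10) ÷ lead(D) = 16x⁴ ÷ 2x = 8x³. Subtract (8x³)·D = 16x⁴ − 24x³. Remainder: 4x³ − 8x² − 7x + 10.
Step 3: lead(4x³ − 8x² − 7x + 10) ÷ lead(D) = 4x³ ÷ 2x = 2x². Subtract (2x²)·D = 4x³ − 6x². Remainder: −2x² − 7x + 10.
Step 4: lead(−2x² − 7x + 10) ÷ lead(D) = −2x² ÷ 2x = −x. Subtract (−x)·D = −2x² + 3x. Remainder: −10x + 10.
Step 5: lead(−10x + 10) ÷ lead(D) = −10x ÷ 2x = −5. Subtract (−5)·D = −10x + 15. Remainder: −5.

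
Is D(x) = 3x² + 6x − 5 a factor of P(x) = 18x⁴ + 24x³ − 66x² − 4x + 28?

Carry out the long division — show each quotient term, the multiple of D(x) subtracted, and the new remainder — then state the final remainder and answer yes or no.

Step 1: lead(18x⁴ + 24x³ − 66x² − 4x + 28) ÷ lead(D) = 18x⁴ ÷ 3x² = 6x². Subtract (6x²)·D = 18x⁴ + 36x³ − 30x². Remainder: −12x³ − 36x² − 4x + 28.
Step 2: lead(−12x³ − 36x² − 4x + 28) ÷ lead(D) = −12x³ ÷ 3x² = −4x. Subtract (−4x)·D = −12x³ − 24x² + 20x. Remainder: −12x² − 24x + 28.
Step 3: lead(−12x² − 24x + 28) ÷ lead(D) = −12x² ÷ 3x² = −4. Subtract (−4)·D = −12x² − 24x + 20. Remainder: 8.

R(x) = 8, so D(x) is not a factor of P(x). no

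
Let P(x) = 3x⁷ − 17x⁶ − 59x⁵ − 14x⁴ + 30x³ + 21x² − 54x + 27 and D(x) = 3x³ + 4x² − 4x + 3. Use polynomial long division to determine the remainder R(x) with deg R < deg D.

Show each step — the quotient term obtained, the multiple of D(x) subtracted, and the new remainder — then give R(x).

Step 1: lead(3x⁷ − 17x⁶ − 59x⁵ − 14x⁴ + 30x³ + 21x² − 54x + 27) ÷ lead(D) = 3x⁷ ÷ 3x³ = x⁴. Subtract (x⁴)·D = 3x⁷ + 4x⁶ − 4x⁵ + 3x⁴. Remainder: −21x⁶ − 55x⁵ − 17x⁴ + 30x³ + 21x² − 54x + 27.
Step 2: lead(−21x⁶ − 55x⁵ − 17x⁴ + 30x³ + 21x² − 54x + 27) ÷ lead(D) = −21x⁶ ÷ 3x³ = −7x³. Subtract (−7x³)·D = −21x⁶ − 28x⁵ + 28x⁴ − 21x³. Remainder: −27x⁵ − 45x⁴ + 51x³ + 21x² − 54x + 27.
Step 3: lead(−27x⁵ − 45x⁴ + 51x³ + 21x² − 54x + 27) ÷ lead(D) = −27x⁵ ÷ 3x³ = −9x². Subtract (−9x²)·D = −27x⁵ − 36x⁴ + 36x³ − 27x². Remainder: −9x⁴ + 15x³ + 48x² − 54x + 27.
Step 4: lead(−9x⁴ + 15x³ + 48x² − 54x + 27) ÷ lead(D) = −9x⁴ ÷ 3x³ = −3x. Subtract (−3x)·D = −9x⁴ − 12x³ + 12x² − 9x. Remainder: 27x³ + 36x² − 45x + 27.
Step 5: lead(27x³ + 36x² − 45x + 27) ÷ lead(D) = 27x³ ÷ 3x³ = 9. Subtract (9)·D = 27x³ + 36x² − 36x + 27. Remainder: −9x.

R(x) = −9x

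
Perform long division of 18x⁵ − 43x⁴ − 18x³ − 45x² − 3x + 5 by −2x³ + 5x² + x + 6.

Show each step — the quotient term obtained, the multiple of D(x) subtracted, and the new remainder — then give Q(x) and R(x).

Q(x) = −9x² − x + 2; R(x) = x − 7

Step 1: lead(18x⁵ − 43x⁴ − 18x³ − 45x² − 3x + 5) ÷ lead(D) = 18x⁵ ÷ −2x³ = −9x². Subtract (−9x²)·D = 18x⁵ − 45x⁴ − 9x³ − 54x². Remainder: 2x⁴ − 9x³ + 9x² − 3x + 5.
Step 2: lead(2x⁴ − 9x³ + 9x² − 3x + 5) ÷ lead(D) = 2x⁴ ÷ −2x³ = −x. Subtract (−x)·D = 2x⁴ − 5x³ − x² − 6x. Remainder: −4x³ + 10x² + 3x + 5.
Step 3: lead(−4x³ + 10x² + 3x + 5) ÷ lead(D) = −4x³ ÷ −2x³ = 2. Subtract (2)·D = −4x³ + 10x² + 2x + 12. Remainder: x − 7.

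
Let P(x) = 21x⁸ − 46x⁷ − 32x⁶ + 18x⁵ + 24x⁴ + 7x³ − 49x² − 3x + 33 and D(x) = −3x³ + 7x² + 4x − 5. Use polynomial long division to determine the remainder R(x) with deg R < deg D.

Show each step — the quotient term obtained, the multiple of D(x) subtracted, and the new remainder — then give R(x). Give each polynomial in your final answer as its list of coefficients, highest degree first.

R = [8, 2, 8]

Step 1: lead(21x⁸ − 46x⁷ − 32x⁶ + 18x⁵ + 24x⁴ + 7x³ − 49x² − 3x + 33) ÷ lead(D) = 21x⁸ ÷ −3x³ = −7x⁵. Subtract (−7x⁵)·D = 21x⁸ − 49x⁷ − 28x⁶ + 35x⁵. Remainder: 3x⁷ − 4x⁶ − 17x⁵ + 24x⁴ + 7x³ − 49x² − 3x + 33.
Step 2: lead(3x⁷ − 4x⁶ − 17x⁵ + 24x⁴ + 7x³ − 49x² − 3x + 33) ÷ lead(D) = 3x⁷ ÷ −3x³ = −x⁴. Subtract (−x⁴)·D = 3x⁷ − 7x⁶ − 4x⁵ + 5x⁴. Remainder: 3x⁶ − 13x⁵ + 19x⁴ + 7x³ − 49x² − 3x + 33.
Step 3: lead(3x⁶ − 13x⁵ + 19x⁴ + 7x³ − 49x² − 3x + 33) ÷ lead(D) = 3x⁶ ÷ −3x³ = −x³. Subtract (−x³)·D = 3x⁶ − 7x⁵ − 4x⁴ + 5x³. Remainder: −6x⁵ + 23x⁴ + 2x³ − 49x² − 3x + 33.
Step 4: lead(−6x⁵ + 23x⁴ + 2x³ − 49x² − 3x + 33) ÷ lead(D) = −6x⁵ ÷ −3x³ = 2x². Subtract (2x²)·D = −6x⁵ + 14x⁴ + 8x³ − 10x². Remainder: 9x⁴ − 6x³ − 39x² − 3x + 33.
Step 5: lead(9x⁴ − 6x³ − 39x² − 3x + 33) ÷ lead(D) = 9x⁴ ÷ −3x³ = −3x. Subtract (−3x)·D = 9x⁴ − 21x³ − 12x² + 15x. Remainder: 15x³ − 27x² − 18x + 33.
Step 6: lead(15x³ − 27x² − 18x + 33) ÷ lead(D) = 15x³ ÷ −3x³ = −5. Subtract (−5)·D = 15x³ − 35x² − 20x + 25. Remainder: 8x² + 2x + 8.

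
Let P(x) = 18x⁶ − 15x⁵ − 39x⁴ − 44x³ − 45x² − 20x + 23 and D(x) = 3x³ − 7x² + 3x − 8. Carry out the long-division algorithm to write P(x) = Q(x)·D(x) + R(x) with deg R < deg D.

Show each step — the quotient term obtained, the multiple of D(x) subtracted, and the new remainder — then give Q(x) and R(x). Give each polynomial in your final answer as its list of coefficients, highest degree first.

Step 1: lead(18x⁶ − 15x⁵ − 39x⁴ − 44x³ − 45x² − 20x + 23) ÷ lead(D) = 18x⁶ ÷ 3x³ = 6x³. Subtract (6x³)·D = 18x⁶ − 42x⁵ + 18x⁴ − 48x³. Remainder: 27x⁵ − 57x⁴ + 4x³ − 45x² − 20x + 23.
Step 2: lead(27x⁵ − 57x⁴ + 4x³ − 45x² − 20x + 23) ÷ lead(D) = 27x⁵ ÷ 3x³ = 9x². Subtract (9x²)·D = 27x⁵ − 63x⁴ + 27x³ − 72x². Remainder: 6x⁴ − 23x³ + 27x² − 20x + 23.
Step 3: lead(6x⁴ − 23x³ + 27x² − 20x + 23) ÷ lead(D) = 6x⁴ ÷ 3x³ = 2x. Subtract (2x)·D = 6x⁴ − 14x³ + 6x² − 16x. Remainder: −9x³ + 21x² − 4x + 23.
Step 4: lead(−9x³ + 21x² − 4x + 23) ÷ lead(D) = −9x³ ÷ 3x³ = −3. Subtract (−3)·D = −9x³ + 21x² − 9x + 24. Remainder: 5x − 1.

Q = [6, 9, 2, -3]; R = [5, -1]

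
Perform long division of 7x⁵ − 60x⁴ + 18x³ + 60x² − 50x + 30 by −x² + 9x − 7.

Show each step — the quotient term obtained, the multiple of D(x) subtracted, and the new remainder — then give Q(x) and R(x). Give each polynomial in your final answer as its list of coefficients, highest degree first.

Q = [-7, -3, 4, -3]; R = [5, 9]

Step 1: lead(7x⁵ − 60x⁴ + 18x³ + 60x² − 50x + 30) ÷ lead(D) = 7x⁵ ÷ −x² = −7x³. Subtract (−7x³)·D = 7x⁵ − 63x⁴ + 49x³. Remainder: 3x⁴ − 31x³ + 60x² − 50x + 30.
Step 2: lead(3x⁴ − 31x³ + 60x² − 50x + 30) ÷ lead(D) = 3x⁴ ÷ −x² = −3x². Subtract (−3x²)·D = 3x⁴ − 27x³ + 21x². Remainder: −4x³ + 39x² − 50x + 30.
Step 3: lead(−4x³ + 39x² − 50x + 30) ÷ lead(D) = −4x³ ÷ −x² = 4x. Subtract (4x)·D = −4x³ + 36x² − 28x. Remainder: 3x² − 22x + 30.
Step 4: lead(3x² − 22x + 30) ÷ lead(D) = 3x² ÷ −x² = −3. Subtract (−3)·D = 3x² − 27x + 21. Remainder: 5x + 9.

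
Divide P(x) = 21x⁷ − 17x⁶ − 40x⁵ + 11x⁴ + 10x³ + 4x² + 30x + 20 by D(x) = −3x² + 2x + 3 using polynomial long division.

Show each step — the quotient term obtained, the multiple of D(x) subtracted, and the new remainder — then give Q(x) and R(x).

Q(x) = −7x⁵ + x⁴ + 7x³ + 2x² + 5x + 4; R(x) = 7x + 8

Step 1: lead(21x⁷ − 17x⁶ − 40x⁵ + 11x⁴ + 10x³ + 4x² + 30x + 20) ÷ lead(D) = 21x⁷ ÷ −3x² = −7x⁵. Subtract (−7x⁵)·D = 21x⁷ − 14x⁶ − 21x⁵. Remainder: −3x⁶ − 19x⁵ + 11x⁴ + 10x³ + 4x² + 30x + 20.
Step 2: lead(−3x⁶ − 19x⁵ + 11x⁴ + 10x³ + 4x² + 30x + 20) ÷ lead(D) = −3x⁶ ÷ −3x² = x⁴. Subtract (x⁴)·D = −3x⁶ + 2x⁵ + 3x⁴. Remainder: −21x⁵ + 8x⁴ + 10x³ + 4x² + 30x + 20.
Step 3: lead(−21x⁵ + 8x⁴ + 10x³ + 4x² + 30x + 20) ÷ lead(D) = −21x⁵ ÷ −3x² = 7x³. Subtract (7x³)·D = −21x⁵ + 14x⁴ + 21x³. Remainder: −6x⁴ − 11x³ + 4x² + 30x + 20.
Step 4: lead(−6x⁴ − 11x³ + 4x² + 30x + 20) ÷ lead(D) = −6x⁴ ÷ −3x² = 2x². Subtract (2x²)·D = −6x⁴ + 4x³ + 6x². Remainder: −15x³ − 2x² + 30x + 20.
Step 5: lead(−15x³ − 2x² + 30x + 20) ÷ lead(D) = −15x³ ÷ −3x² = 5x. Subtract (5x)·D = −15x³ + 10x² + 15x. Remainder: −12x² + 15x + 20.
Step 6: lead(−12x² + 15x + 20) ÷ lead(D) = −12x² ÷ −3x² = 4. Subtract (4)·D = −12x² + 8x + 12. Remainder: 7x + 8.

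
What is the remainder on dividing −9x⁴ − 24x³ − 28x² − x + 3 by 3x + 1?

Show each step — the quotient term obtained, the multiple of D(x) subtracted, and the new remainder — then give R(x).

Step 1: lead(−9x⁴ − 24x³ − 28x² − x + 3) ÷ lead(D) = −9x⁴ ÷ 3x = −3x³. Subtract (−3x³)·D = −9x⁴ − 3x³. Remainder: −21x³ − 28x² − x + 3.
Step 2: lead(−21x³ − 28x² − x + 3) ÷ lead(D) = −21x³ ÷ 3x = −7x². Subtract (−7x²)·D = −21x³ − 7x². Remainder: −21x² − x + 3.
Step 3: lead(−21x² − x + 3) ÷ lead(D) = −21x² ÷ 3x = −7x. Subtract (−7x)·D = −21x² − 7x. Remainder: 6x + 3.
Step 4: lead(6x + 3) ÷ lead(D) = 6x ÷ 3x = 2. Subtract (2)·D = 6x + 2. Remainder: 1.

R(x) = 1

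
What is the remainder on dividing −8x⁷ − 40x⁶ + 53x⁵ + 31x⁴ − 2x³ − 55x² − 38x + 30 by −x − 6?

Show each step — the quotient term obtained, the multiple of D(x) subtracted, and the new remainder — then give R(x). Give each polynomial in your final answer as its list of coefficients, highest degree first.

Step 1: lead(−8x⁷ − 40x⁶ + 53x⁵ + 31x⁴ − 2x³ − 55x² − 38x + 30) ÷ lead(D) = −8x⁷ ÷ −x = 8x⁶. Subtract (8x⁶)·D = −8x⁷ − 48x⁶. Remainder: 8x⁶ + 53x⁵ + 31x⁴ − 2x³ − 55x² − 38x + 30.
Step 2: lead(8x⁶ + 53x⁵ + 31x⁴ − 2x³ − 55x² − 38x + 30) ÷ lead(D) = 8x⁶ ÷ −x = −8x⁵. Subtract (−8x⁵)·D = 8x⁶ + 48x⁵. Remainder: 5x⁵ + 31x⁴ − 2x³ − 55x² − 38x + 30.
Step 3: lead(5x⁵ + 31x⁴ − 2x³ − 55x² − 38x + 30) ÷ lead(D) = 5x⁵ ÷ −x = −5x⁴. Subtract (−5x⁴)·D = 5x⁵ + 30x⁴. Remainder: x⁴ − 2x³ − 55x² − 38x + 30.
Step 4: lead(x⁴ − 2x³ − 55x² − 38x + 30) ÷ lead(D) = x⁴ ÷ −x = −x³. Subtract (−x³)·D = x⁴ + 6x³. Remainder: −8x³ − 55x² − 38x + 30.
Step 5: lead(−8x³ − 55x² − 38x + 30) ÷ lead(D) = −8x³ ÷ −x = 8x². Subtract (8x²)·D = −8x³ − 48x². Remainder: −7x² − 38x + 30.
Step 6: lead(−7x² − 38x + 30) ÷ lead(D) = −7x² ÷ −x = 7x. Subtract (7x)·D = −7x² − 42x. Remainder: 4x + 30.
Step 7: lead(4x + 30) ÷ lead(D) = 4x ÷ −x = −4. Subtract (−4)·D = 4x + 24. Remainder: 6.

R = [6]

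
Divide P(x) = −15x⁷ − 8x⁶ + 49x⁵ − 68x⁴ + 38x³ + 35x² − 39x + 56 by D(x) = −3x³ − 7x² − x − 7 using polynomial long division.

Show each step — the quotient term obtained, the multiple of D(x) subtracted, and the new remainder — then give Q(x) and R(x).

Q(x) = 5x⁴ − 9x³ + 3x² + 7x − 9; R(x) = x − 7

Step 1: lead(−15x⁷ − 8x⁶ + 49x⁵ − 68x⁴ + 38x³ + 35x² − 39x + 56) ÷ lead(D) = −15x⁷ ÷ −3x³ = 5x⁴. Subtract (5x⁴)·D = −15x⁷ − 35x⁶ − 5x⁵ − 35x⁴. Remainder: 27x⁶ + 54x⁵ − 33x⁴ + 38x³ + 35x² − 39x + 56.
Step 2: lead(27x⁶ + 54x⁵ − 33x⁴ + 38x³ + 35x² − 39x + 56) ÷ lead(D) = 27x⁶ ÷ −3x³ = −9x³. Subtract (−9x³)·D = 27x⁶ + 63x⁵ + 9x⁴ + 63x³. Remainder: −9x⁵ − 42x⁴ − 25x³ + 35x² − 39x + 56.
Step 3: lead(−9x⁵ − 42x⁴ − 25x³ + 35x² − 39x + 56) ÷ lead(D) = −9x⁵ ÷ −3x³ = 3x². Subtract (3x²)·D = −9x⁵ − 21x⁴ − 3x³ − 21x². Remainder: −21x⁴ − 22x³ + 56x² − 39x + 56.
Step 4: lead(−21x⁴ − 22x³ + 56x² − 39x + 56) ÷ lead(D) = −21x⁴ ÷ −3x³ = 7x. Subtract (7x)·D = −21x⁴ − 49x³ − 7x² − 49x. Remainder: 27x³ + 63x² + 10x + 56.
Step 5: lead(27x³ + 63x² + 10x + 56) ÷ lead(D) = 27x³ ÷ −3x³ = −9. Subtract (−9)·D = 27x³ + 63x² + 9x + 63. Remainder: x − 7.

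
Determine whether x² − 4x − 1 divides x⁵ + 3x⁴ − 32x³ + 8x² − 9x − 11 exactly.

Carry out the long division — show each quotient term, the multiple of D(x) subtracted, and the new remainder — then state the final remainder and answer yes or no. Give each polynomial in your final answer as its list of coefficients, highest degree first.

R = [-8], so D(x) is not a factor of P(x). no

Step 1: lead(x⁵ + 3x⁴ − 32x³ + 8x² − 9x − 11) ÷ lead(D) = x⁵ ÷ x² = x³. Subtract (x³)·D = x⁵ − 4x⁴ − x³. Remainder: 7x⁴ − 31x³ + 8x² − 9x − 11.
Step 2: lead(7x⁴ − 31x³ + 8x² − 9x − 11) ÷ lead(D) = 7x⁴ ÷ x² = 7x². Subtract (7x²)·D = 7x⁴ − 28x³ − 7x². Remainder: −3x³ + 15x² − 9x − 11.
Step 3: lead(−3x³ + 15x² − 9x − 11) ÷ lead(D) = −3x³ ÷ x² = −3x. Subtract (−3x)·D = −3x³ + 12x² + 3x. Remainder: 3x² − 12x − 11.
Step 4: lead(3x² − 12x − 11) ÷ lead(D) = 3x² ÷ x² = 3. Subtract (3)·D = 3x² − 12x − 3. Remainder: −8.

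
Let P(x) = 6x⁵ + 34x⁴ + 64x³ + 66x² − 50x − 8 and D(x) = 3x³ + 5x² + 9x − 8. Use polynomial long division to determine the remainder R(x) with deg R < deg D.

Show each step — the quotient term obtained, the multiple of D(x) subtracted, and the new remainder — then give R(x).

Step 1: lead(6x⁵ + 34x⁴ + 64x³ + 66x² − 50x − 8) ÷ lead(D) = 6x⁵ ÷ 3x³ = 2x². Subtract (2x²)·D = 6x⁵ + 10x⁴ + 18x³ − 16x². Remainder: 24x⁴ + 46x³ + 82x² − 50x − 8.
Step 2: lead(24x⁴ + 46x³ + 82x² − 50x − 8) ÷ lead(D) = 24x⁴ ÷ 3x³ = 8x. Subtract (8x)·D = 24x⁴ + 40x³ + 72x² − 64x. Remainder: 6x³ + 10x² + 14x − 8.
Step 3: lead(6x³ + 10x² + 14x − 8) ÷ lead(D) = 6x³ ÷ 3x³ = 2. Subtract (2)·D = 6x³ + 10x² + 18x − 16. Remainder: −4x + 8.

R(x) = −4x + 8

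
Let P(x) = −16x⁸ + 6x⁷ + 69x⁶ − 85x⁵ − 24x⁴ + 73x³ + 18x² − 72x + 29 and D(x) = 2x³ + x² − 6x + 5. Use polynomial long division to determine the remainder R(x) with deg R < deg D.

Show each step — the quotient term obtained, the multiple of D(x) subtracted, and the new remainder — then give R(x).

Step 1: lead(−16x⁸ + 6x⁷ + 69x⁶ − 85x⁵ − 24x⁴ + 73x³ + 18x² − 72x + 29) ÷ lead(D) = −16x⁸ ÷ 2x³ = −8x⁵. Subtract (−8x⁵)·D = −16x⁸ − 8x⁷ + 48x⁶ − 40x⁵. Remainder: 14x⁷ + 21x⁶ − 45x⁵ − 24x⁴ + 73x³ + 18x² − 72x + 29.
Step 2: lead(14x⁷ + 21x⁶ − 45x⁵ − 24x⁴ + 73x³ + 18x² − 72x + 29) ÷ lead(D) = 14x⁷ ÷ 2x³ = 7x⁴. Subtract (7x⁴)·D = 14x⁷ + 7x⁶ − 42x⁵ + 35x⁴. Remainder: 14x⁶ − 3x⁵ − 59x⁴ + 73x³ + 18x² − 72x + 29.
Step 3: lead(14x⁶ − 3x⁵ − 59x⁴ + 73x³ + 18x² − 72x + 29) ÷ lead(D) = 14x⁶ ÷ 2x³ = 7x³. Subtract (7x³)·D = 14x⁶ + 7x⁵ − 42x⁴ + 35x³. Remainder: −10x⁵ − 17x⁴ + 38x³ + 18x² − 72x + 29.
Step 4: lead(−10x⁵ − 17x⁴ + 38x³ + 18x² − 72x + 29) ÷ lead(D) = −10x⁵ ÷ 2x³ = −5x². Subtract (−5x²)·D = −10x⁵ − 5x⁴ + 30x³ − 25x². Remainder: −12x⁴ + 8x³ + 43x² − 72x + 29.
Step 5: lead(−12x⁴ + 8x³ + 43x² − 72x + 29) ÷ lead(D) = −12x⁴ ÷ 2x³ = −6x. Subtract (−6x)·D = −12x⁴ − 6x³ + 36x² − 30x. Remainder: 14x³ + 7x² − 42x + 29.
Step 6: lead(14x³ + 7x² − 42x + 29) ÷ lead(D) = 14x³ ÷ 2x³ = 7. Subtract (7)·D = 14x³ + 7x² − 42x + 35. Remainder: −6.

R(x) = −6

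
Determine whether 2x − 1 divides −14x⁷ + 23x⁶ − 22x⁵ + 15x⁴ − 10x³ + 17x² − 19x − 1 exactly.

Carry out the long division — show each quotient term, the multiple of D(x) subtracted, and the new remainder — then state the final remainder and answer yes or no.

R(x) = −7, so D(x) is not a factor of P(x). no

Step 1: lead(−14x⁷ + 23x⁶ − 22x⁵ + 15x⁴ − 10x³ + 17x² − 19x − 1) ÷ lead(D) = −14x⁷ ÷ 2x = −7x⁶. Subtract (−7x⁶)·D = −14x⁷ + 7x⁶. Remainder: 16x⁶ − 22x⁵ + 15x⁴ − 10x³ + 17x² − 19x − 1.
Step 2: lead(16x⁶ − 22x⁵ + 15x⁴ − 10x³ + 17x² − 19x − 1) ÷ lead(D) = 16x⁶ ÷ 2x = 8x⁵. Subtract (8x⁵)·D = 16x⁶ − 8x⁵. Remainder: −14x⁵ + 15x⁴ − 10x³ + 17x² − 19x − 1.
Step 3: lead(−14x⁵ + 15x⁴ − 10x³ + 17x² − 19x − 1) ÷ lead(D) = −14x⁵ ÷ 2x = −7x⁴. Subtract (−7x⁴)·D = −14x⁵ + 7x⁴. Remainder: 8x⁴ − 10x³ + 17x² − 19x − 1.
Step 4: lead(8x⁴ − 10x³ + 17x² − 19x − 1) ÷ lead(D) = 8x⁴ ÷ 2x = 4x³. Subtract (4x³)·D = 8x⁴ − 4x³. Remainder: −6x³ + 17x² − 19x − 1.
Step 5: lead(−6x³ + 17x² − 19x − 1) ÷ lead(D) = −6x³ ÷ 2x = −3x². Subtract (−3x²)·D = −6x³ + 3x². Remainder: 14x² − 19x − 1.
Step 6: lead(14x² − 19x − 1) ÷ lead(D) = 14x² ÷ 2x = 7x. Subtract (7x)·D = 14x² − 7x. Remainder: −12x − 1.
Step 7: lead(−12x − 1) ÷ lead(D) = −12x ÷ 2x = −6. Subtract (−6)·D = −12x + 6. Remainder: −7.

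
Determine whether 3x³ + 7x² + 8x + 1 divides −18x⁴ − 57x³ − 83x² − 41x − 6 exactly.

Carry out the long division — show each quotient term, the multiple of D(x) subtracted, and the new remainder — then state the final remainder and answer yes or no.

Step 1: lead(−18x⁴ − 57x³ − 83x² − 41x − 6) ÷ lead(D) = −18x⁴ ÷ 3x³ = −6x. Subtract (−6x)·D = −18x⁴ − 42x³ − 48x² − 6x. Remainder: −15x³ − 35x² − 35x − 6.
Step 2: lead(−15x³ − 35x² − 35x − 6) ÷ lead(D) = −15x³ ÷ 3x³ = −5. Subtract (−5)·D = −15x³ − 35x² − 40x − 5. Remainder: 5x − 1.

R(x) = 5x − 1, so D(x) is not a factor of P(x). no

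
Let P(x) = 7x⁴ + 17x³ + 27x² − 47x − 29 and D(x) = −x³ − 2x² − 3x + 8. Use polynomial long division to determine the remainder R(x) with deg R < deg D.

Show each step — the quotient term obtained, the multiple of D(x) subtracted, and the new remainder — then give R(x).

Step 1: lead(7x⁴ + 17x³ + 27x² − 47x − 29) ÷ lead(D) = 7x⁴ ÷ −x³ = −7x. Subtract (−7x)·D = 7x⁴ + 14x³ + 21x² − 56x. Remainder: 3x³ + 6x² + 9x − 29.
Step 2: lead(3x³ + 6x² + 9x − 29) ÷ lead(D) = 3x³ ÷ −x³ = −3. Subtract (−3)·D = 3x³ + 6x² + 9x − 24. Remainder: −5.

R(x) = −5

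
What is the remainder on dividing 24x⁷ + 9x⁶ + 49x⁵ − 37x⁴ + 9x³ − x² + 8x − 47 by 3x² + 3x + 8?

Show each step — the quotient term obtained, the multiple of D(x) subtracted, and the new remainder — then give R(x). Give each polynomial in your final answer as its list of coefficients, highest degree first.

Step 1: lead(24x⁷ + 9x⁶ + 49x⁵ − 37x⁴ + 9x³ − x² + 8x − 47) ÷ lead(D) = 24x⁷ ÷ 3x² = 8x⁵. Subtract (8x⁵)·D = 24x⁷ + 24x⁶ + 64x⁵. Remainder: −15x⁶ − 15x⁵ − 37x⁴ + 9x³ − x² + 8x − 47.
Step 2: lead(−15x⁶ − 15x⁵ − 37x⁴ + 9x³ − x² + 8x − 47) ÷ lead(D) = −15x⁶ ÷ 3x² = −5x⁴. Subtract (−5x⁴)·D = −15x⁶ − 15x⁵ − 40x⁴. Remainder: 3x⁴ + 9x³ − x² + 8x − 47.
Step 3: lead(3x⁴ + 9x³ − x² + 8x − 47) ÷ lead(D) = 3x⁴ ÷ 3x² = x². Subtract (x²)·D = 3x⁴ + 3x³ + 8x². Remainder: 6x³ − 9x² + 8x − 47.
Step 4: lead(6x³ − 9x² + 8x − 47) ÷ lead(D) = 6x³ ÷ 3x² = 2x. Subtract (2x)·D = 6x³ + 6x² + 16x. Remainder: −15x² − 8x − 47.
Step 5: lead(−15x² − 8x − 47) ÷ lead(D) = −15x² ÷ 3x² = −5. Subtract (−5)·D = −15x² − 15x − 40. Remainder: 7x − 7.

R = [7, -7]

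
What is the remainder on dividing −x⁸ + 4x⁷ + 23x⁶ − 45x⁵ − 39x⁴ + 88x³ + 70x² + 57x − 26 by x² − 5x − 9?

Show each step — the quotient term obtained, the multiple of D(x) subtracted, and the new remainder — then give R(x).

R(x) = 1

Step 1: lead(−x⁸ + 4x⁷ + 23x⁶ − 45x⁵ − 39x⁴ + 88x³ + 70x² + 57x − 26) ÷ lead(D) = −x⁸ ÷ x² = −x⁶. Subtract (−x⁶)·D = −x⁸ + 5x⁷ + 9x⁶. Remainder: −x⁷ + 14x⁶ − 45x⁵ − 39x⁴ + 88x³ + 70x² + 57x − 26.
Step 2: lead(−x⁷ + 14x⁶ − 45x⁵ − 39x⁴ + 88x³ + 70x² + 57x − 26) ÷ lead(D) = −x⁷ ÷ x² = −x⁵. Subtract (−x⁵)·D = −x⁷ + 5x⁶ + 9x⁵. Remainder: 9x⁶ − 54x⁵ − 39x⁴ + 88x³ + 70x² + 57x − 26.
Step 3: lead(9x⁶ − 54x⁵ − 39x⁴ + 88x³ + 70x² + 57x − 26) ÷ lead(D) = 9x⁶ ÷ x² = 9x⁴. Subtract (9x⁴)·D = 9x⁶ − 45x⁵ − 81x⁴. Remainder: −9x⁵ + 42x⁴ + 88x³ + 70x² + 57x − 26.
Step 4: lead(−9x⁵ + 42x⁴ + 88x³ + 70x² + 57x − 26) ÷ lead(D) = −9x⁵ ÷ x² = −9x³. Subtract (−9x³)·D = −9x⁵ + 45x⁴ + 81x³. Remainder: −3x⁴ + 7x³ + 70x² + 57x − 26.
Step 5: lead(−3x⁴ + 7x³ + 70x² + 57x − 26) ÷ lead(D) = −3x⁴ ÷ x² = −3x². Subtract (−3x²)·D = −3x⁴ + 15x³ + 27x². Remainder: −8x³ + 43x² + 57x − 26.
Step 6: lead(−8x³ + 43x² + 57x − 26) ÷ lead(D) = −8x³ ÷ x² = −8x. Subtract (−8x)·D = −8x³ + 40x² + 72x. Remainder: 3x² − 15x − 26.
Step 7: lead(3x² − 15x − 26) ÷ lead(D) = 3x² ÷ x² = 3. Subtract (3)·D = 3x² − 15x − 27. Remainder: 1.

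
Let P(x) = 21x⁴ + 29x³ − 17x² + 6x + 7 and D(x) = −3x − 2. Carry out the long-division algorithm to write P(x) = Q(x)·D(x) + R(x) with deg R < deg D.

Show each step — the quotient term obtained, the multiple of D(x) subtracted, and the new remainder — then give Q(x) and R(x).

Step 1: lead(21x⁴ + 29x³ − 17x² + 6x + 7) ÷ lead(D) = 21x⁴ ÷ −3x = −7x³. Subtract (−7x³)·D = 21x⁴ + 14x³. Remainder: 15x³ − 17x² + 6x + 7.
Step 2: lead(15x³ − 17x² + 6x + 7) ÷ lead(D) = 15x³ ÷ −3x = −5x². Subtract (−5x²)·D = 15x³ + 10x². Remainder: −27x² + 6x + 7.
Step 3: lead(−27x² + 6x + 7) ÷ lead(D) = −27x² ÷ −3x = 9x. Subtract (9x)·D = −27x² − 18x. Remainder: 24x + 7.
Step 4: lead(24x + 7) ÷ lead(D) = 24x ÷ −3x = −8. Subtract (−8)·D = 24x + 16. Remainder: −9.

Q(x) = −7x³ − 5x² + 9x − 8; R(x) = −9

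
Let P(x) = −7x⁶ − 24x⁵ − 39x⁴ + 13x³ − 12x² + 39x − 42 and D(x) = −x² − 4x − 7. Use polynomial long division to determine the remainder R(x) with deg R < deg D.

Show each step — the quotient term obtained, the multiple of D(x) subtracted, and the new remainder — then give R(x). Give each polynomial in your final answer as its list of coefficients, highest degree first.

R = [0]

Step 1: lead(−7x⁶ − 24x⁵ − 39x⁴ + 13x³ − 12x² + 39x − 42) ÷ lead(D) = −7x⁶ ÷ −x² = 7x⁴. Subtract (7x⁴)·D = −7x⁶ − 28x⁵ − 49x⁴. Remainder: 4x⁵ + 10x⁴ + 13x³ − 12x² + 39x − 42.
Step 2: lead(4x⁵ + 10x⁴ + 13x³ − 12x² + 39x − 42) ÷ lead(D) = 4x⁵ ÷ −x² = −4x³. Subtract (−4x³)·D = 4x⁵ + 16x⁴ + 28x³. Remainder: −6x⁴ − 15x³ − 12x² + 39x − 42.
Step 3: lead(−6x⁴ − 15x³ − 12x² + 39x − 42) ÷ lead(D) = −6x⁴ ÷ −x² = 6x². Subtract (6x²)·D = −6x⁴ − 24x³ − 42x². Remainder: 9x³ + 30x² + 39x − 42.
Step 4: lead(9x³ + 30x² + 39x − 42) ÷ lead(D) = 9x³ ÷ −x² = −9x. Subtract (−9x)·D = 9x³ + 36x² + 63x. Remainder: −6x² − 24x − 42.
Step 5: lead(−6x² − 24x − 42) ÷ lead(D) = −6x² ÷ −x² = 6. Subtract (6)·D = −6x² − 24x − 42. Remainder: 0.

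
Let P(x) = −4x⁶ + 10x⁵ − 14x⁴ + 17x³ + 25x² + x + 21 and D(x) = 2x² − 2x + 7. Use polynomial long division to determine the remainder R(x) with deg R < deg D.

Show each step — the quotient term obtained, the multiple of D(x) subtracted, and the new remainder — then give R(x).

Step 1: lead(−4x⁶ + 10x⁵ − 14x⁴ + 17x³ + 25x² + x + 21) ÷ lead(D) = −4x⁶ ÷ 2x² = −2x⁴. Subtract (−2x⁴)·D = −4x⁶ + 4x⁵ − 14x⁴. Remainder: 6x⁵ + 17x³ + 25x² + x + 21.
Step 2: lead(6x⁵ + 17x³ + 25x² + x + 21) ÷ lead(D) = 6x⁵ ÷ 2x² = 3x³. Subtract (3x³)·D = 6x⁵ − 6x⁴ + 21x³. Remainder: 6x⁴ − 4x³ + 25x² + x + 21.
Step 3: lead(6x⁴ − 4x³ + 25x² + x + 21) ÷ lead(D) = 6x⁴ ÷ 2x² = 3x². Subtract (3x²)·D = 6x⁴ − 6x³ + 21x². Remainder: 2x³ + 4x² + x + 21.
Step 4: lead(2x³ + 4x² + x + 21) ÷ lead(D) = 2x³ ÷ 2x² = x. Subtract (x)·D = 2x³ − 2x² + 7x. Remainder: 6x² − 6x + 21.
Step 5: lead(6x² − 6x + 21) ÷ lead(D) = 6x² ÷ 2x² = 3. Subtract (3)·D = 6x² − 6x + 21. Remainder: 0.

R(x) = 0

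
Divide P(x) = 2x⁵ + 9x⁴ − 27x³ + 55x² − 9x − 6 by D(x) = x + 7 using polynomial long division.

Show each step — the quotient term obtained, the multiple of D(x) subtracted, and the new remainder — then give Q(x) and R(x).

Q(x) = 2x⁴ − 5x³ + 8x² − x − 2; R(x) = 8

Step 1: lead(2x⁵ + 9x⁴ − 27x³ + 55x² − 9x − 6) ÷ lead(D) = 2x⁵ ÷ x = 2x⁴. Subtract (2x⁴)·D = 2x⁵ + 14x⁴. Remainder: −5x⁴ − 27x³ + 55x² − 9x − 6.
Step 2: lead(−5x⁴ − 27x³ + 55x² − 9x − 6) ÷ lead(D) = −5x⁴ ÷ x = −5x³. Subtract (−5x³)·D = −5x⁴ − 35x³. Remainder: 8x³ + 55x² − 9x − 6.
Step 3: lead(8x³ + 55x² − 9x − 6) ÷ lead(D) = 8x³ ÷ x = 8x². Subtract (8x²)·D = 8x³ + 56x². Remainder: −x² − 9x − 6.
Step 4: lead(−x² − 9x − 6) ÷ lead(D) = −x² ÷ x = −x. Subtract (−x)·D = −x² − 7x. Remainder: −2x − 6.
Step 5: lead(−2x − 6) ÷ lead(D) = −2x ÷ x = −2. Subtract (−2)·D = −2x − 14. Remainder: 8.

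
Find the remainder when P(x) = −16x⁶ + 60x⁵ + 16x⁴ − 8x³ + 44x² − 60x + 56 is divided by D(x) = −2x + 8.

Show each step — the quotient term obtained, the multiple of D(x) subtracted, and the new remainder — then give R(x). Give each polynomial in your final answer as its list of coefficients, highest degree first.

Step 1: lead(−16x⁶ + 60x⁵ + 16x⁴ − 8x³ + 44x² − 60x + 56) ÷ lead(D) = −16x⁶ ÷ −2x = 8x⁵. Subtract (8x⁵)·D = −16x⁶ + 64x⁵. Remainder: −4x⁵ + 16x⁴ − 8x³ + 44x² − 60x + 56.
Step 2: lead(−4x⁵ + 16x⁴ − 8x³ + 44x² − 60x + 56) ÷ lead(D) = −4x⁵ ÷ −2x = 2x⁴. Subtract (2x⁴)·D = −4x⁵ + 16x⁴. Remainder: −8x³ + 44x² − 60x + 56.
Step 3: lead(−8x³ + 44x² − 60x + 56) ÷ lead(D) = −8x³ ÷ −2x = 4x². Subtract (4x²)·D = −8x³ + 32x². Remainder: 12x² − 60x + 56.
Step 4: lead(12x² − 60x + 56) ÷ lead(D) = 12x² ÷ −2x = −6x. Subtract (−6x)·D = 12x² − 48x. Remainder: −12x + 56.
Step 5: lead(−12x + 56) ÷ lead(D) = −12x ÷ −2x = 6. Subtract (6)·D = −12x + 48. Remainder: 8.

R = [8]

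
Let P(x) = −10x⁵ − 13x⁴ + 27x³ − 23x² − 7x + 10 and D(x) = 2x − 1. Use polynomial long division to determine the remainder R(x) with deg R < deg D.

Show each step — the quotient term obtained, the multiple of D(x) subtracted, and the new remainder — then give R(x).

Step 1: lead(−10x⁵ − 13x⁴ + 27x³ − 23x² − 7x + 10) ÷ lead(D) = −10x⁵ ÷ 2x = −5x⁴. Subtract (−5x⁴)·D = −10x⁵ + 5x⁴. Remainder: −18x⁴ + 27x³ − 23x² − 7x + 10.
Step 2: lead(−18x⁴ + 27x³ − 23x² − 7x + 10) ÷ lead(D) = −18x⁴ ÷ 2x = −9x³. Subtract (−9x³)·D = −18x⁴ + 9x³. Remainder: 18x³ − 23x² − 7x + 10.
Step 3: lead(18x³ − 23x² − 7x + 10) ÷ lead(D) = 18x³ ÷ 2x = 9x². Subtract (9x²)·D = 18x³ − 9x². Remainder: −14x² − 7x + 10.
Step 4: lead(−14x² − 7x + 10) ÷ lead(D) = −14x² ÷ 2x = −7x. Subtract (−7x)·D = −14x² + 7x. Remainder: −14x + 10.
Step 5: lead(−14x + 10) ÷ lead(D) = −14x ÷ 2x = −7. Subtract (−7)·D = −14x + 7. Remainder: 3.

R(x) = 3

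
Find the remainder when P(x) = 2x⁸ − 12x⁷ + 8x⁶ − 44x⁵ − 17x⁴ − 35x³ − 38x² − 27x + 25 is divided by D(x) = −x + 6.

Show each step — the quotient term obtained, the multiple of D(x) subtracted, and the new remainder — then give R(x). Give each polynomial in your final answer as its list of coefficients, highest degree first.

R = [7]

Step 1: lead(2x⁸ − 12x⁷ + 8x⁶ − 44x⁵ − 17x⁴ − 35x³ − 38x² − 27x + 25) ÷ lead(D) = 2x⁸ ÷ −x = −2x⁷. Subtract (−2x⁷)·D = 2x⁸ − 12x⁷. Remainder: 8x⁶ − 44x⁵ − 17x⁴ − 35x³ − 38x² − 27x + 25.
Step 2: lead(8x⁶ − 44x⁵ − 17x⁴ − 35x³ − 38x² − 27x + 25) ÷ lead(D) = 8x⁶ ÷ −x = −8x⁵. Subtract (−8x⁵)·D = 8x⁶ − 48x⁵. Remainder: 4x⁵ − 17x⁴ − 35x³ − 38x² − 27x + 25.
Step 3: lead(4x⁵ − 17x⁴ − 35x³ − 38x² − 27x + 25) ÷ lead(D) = 4x⁵ ÷ −x = −4x⁴. Subtract (−4x⁴)·D = 4x⁵ − 24x⁴. Remainder: 7x⁴ − 35x³ − 38x² − 27x + 25.
Step 4: lead(7x⁴ − 35x³ − 38x² − 27x + 25) ÷ lead(D) = 7x⁴ ÷ −x = −7x³. Subtract (−7x³)·D = 7x⁴ − 42x³. Remainder: 7x³ − 38x² − 27x + 25.
Step 5: lead(7x³ − 38x² − 27x + 25) ÷ lead(D) = 7x³ ÷ −x = −7x². Subtract (−7x²)·D = 7x³ − 42x². Remainder: 4x² − 27x + 25.
Step 6: lead(4x² − 27x + 25) ÷ lead(D) = 4x² ÷ −x = −4x. Subtract (−4x)·D = 4x² − 24x. Remainder: −3x + 25.
Step 7: lead(−3x + 25) ÷ lead(D) = −3x ÷ −x = 3. Subtract (3)·D = −3x + 18. Remainder: 7.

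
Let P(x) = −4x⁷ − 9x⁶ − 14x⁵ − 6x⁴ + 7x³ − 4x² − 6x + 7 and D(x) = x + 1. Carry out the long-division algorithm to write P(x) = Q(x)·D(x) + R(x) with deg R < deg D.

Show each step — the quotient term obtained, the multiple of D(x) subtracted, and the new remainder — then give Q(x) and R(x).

Step 1: lead(−4x⁷ − 9x⁶ − 14x⁵ − 6x⁴ + 7x³ − 4x² − 6x + 7) ÷ lead(D) = −4x⁷ ÷ x = −4x⁶. Subtract (−4x⁶)·D = −4x⁷ − 4x⁶. Remainder: −5x⁶ − 14x⁵ − 6x⁴ + 7x³ − 4x² − 6x + 7.
Step 2: lead(−5x⁶ − 14x⁵ − 6x⁴ + 7x³ − 4x² − 6x + 7) ÷ lead(D) = −5x⁶ ÷ x = −5x⁵. Subtract (−5x⁵)·D = −5x⁶ − 5x⁵. Remainder: −9x⁵ − 6x⁴ + 7x³ − 4x² − 6x + 7.
Step 3: lead(−9x⁵ − 6x⁴ + 7x³ − 4x² − 6x + 7) ÷ lead(D) = −9x⁵ ÷ x = −9x⁴. Subtract (−9x⁴)·D = −9x⁵ − 9x⁴. Remainder: 3x⁴ + 7x³ − 4x² − 6x + 7.
Step 4: lead(3x⁴ + 7x³ − 4x² − 6x + 7) ÷ lead(D) = 3x⁴ ÷ x = 3x³. Subtract (3x³)·D = 3x⁴ + 3x³. Remainder: 4x³ − 4x² − 6x + 7.
Step 5: lead(4x³ − 4x² − 6x + 7) ÷ lead(D) = 4x³ ÷ x = 4x². Subtract (4x²)·D = 4x³ + 4x². Remainder: −8x² − 6x + 7.
Step 6: lead(−8x² − 6x + 7) ÷ lead(D) = −8x² ÷ x = −8x. Subtract (−8x)·D = −8x² − 8x. Remainder: 2x + 7.
Step 7: lead(2x + 7) ÷ lead(D) = 2x ÷ x = 2. Subtract (2)·D = 2x + 2. Remainder: 5.

Q(x) = −4x⁶ − 5x⁵ − 9x⁴ + 3x³ + 4x² − 8x + 2; R(x) = 5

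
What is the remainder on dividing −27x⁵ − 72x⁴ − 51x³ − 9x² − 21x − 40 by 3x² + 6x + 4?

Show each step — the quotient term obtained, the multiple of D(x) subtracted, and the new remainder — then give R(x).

Step 1: lead(−27x⁵ − 72x⁴ − 51x³ − 9x² − 21x − 40) ÷ lead(D) = −27x⁵ ÷ 3x² = −9x³. Subtract (−9x³)·D = −27x⁵ − 54x⁴ − 36x³. Remainder: −18x⁴ − 15x³ − 9x² − 21x − 40.
Step 2: lead(−18x⁴ − 15x³ − 9x² − 21x − 40) ÷ lead(D) = −18x⁴ ÷ 3x² = −6x². Subtract (−6x²)·D = −18x⁴ − 36x³ − 24x². Remainder: 21x³ + 15x² − 21x − 40.
Step 3: lead(21x³ + 15x² − 21x − 40) ÷ lead(D) = 21x³ ÷ 3x² = 7x. Subtract (7x)·D = 21x³ + 42x² + 28x. Remainder: −27x² − 49x − 40.
Step 4: lead(−27x² − 49x − 40) ÷ lead(D) = −27x² ÷ 3x² = −9. Subtract (−9)·D = −27x² − 54x − 36. Remainder: 5x − 4.

R(x) = 5x − 4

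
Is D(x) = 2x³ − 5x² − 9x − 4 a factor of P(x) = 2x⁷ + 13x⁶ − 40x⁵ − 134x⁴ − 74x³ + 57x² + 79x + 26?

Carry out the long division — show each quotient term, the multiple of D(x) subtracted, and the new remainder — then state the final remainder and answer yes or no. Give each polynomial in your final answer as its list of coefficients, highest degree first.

Step 1: lead(2x⁷ + 13x⁶ − 40x⁵ − 134x⁴ − 74x³ + 57x² + 79x + 26) ÷ lead(D) = 2x⁷ ÷ 2x³ = x⁴. Subtract (x⁴)·D = 2x⁷ − 5x⁶ − 9x⁵ − 4x⁴. Remainder: 18x⁶ − 31x⁵ − 130x⁴ − 74x³ + 57x² + 79x + 26.
Step 2: lead(18x⁶ − 31x⁵ − 130x⁴ − 74x³ + 57x² + 79x + 26) ÷ lead(D) = 18x⁶ ÷ 2x³ = 9x³. Subtract (9x³)·D = 18x⁶ − 45x⁵ − 81x⁴ − 36x³. Remainder: 14x⁵ − 49x⁴ − 38x³ + 57x² + 79x + 26.
Step 3: lead(14x⁵ − 49x⁴ − 38x³ + 57x² + 79x + 26) ÷ lead(D) = 14x⁵ ÷ 2x³ = 7x². Subtract (7x²)·D = 14x⁵ − 35x⁴ − 63x³ − 28x². Remainder: −14x⁴ + 25x³ + 85x² + 79x + 26.
Step 4: lead(−14x⁴ + 25x³ + 85x² + 79x + 26) ÷ lead(D) = −14x⁴ ÷ 2x³ = −7x. Subtract (−7x)·D = −14x⁴ + 35x³ + 63x² + 28x. Remainder: −10x³ + 22x² + 51x + 26.
Step 5: lead(−10x³ + 22x² + 51x + 26) ÷ lead(D) = −10x³ ÷ 2x³ = −5. Subtract (−5)·D = −10x³ + 25x² + 45x + 20. Remainder: −3x² + 6x + 6.

R = [-3, 6, 6], so D(x) is not a factor of P(x). no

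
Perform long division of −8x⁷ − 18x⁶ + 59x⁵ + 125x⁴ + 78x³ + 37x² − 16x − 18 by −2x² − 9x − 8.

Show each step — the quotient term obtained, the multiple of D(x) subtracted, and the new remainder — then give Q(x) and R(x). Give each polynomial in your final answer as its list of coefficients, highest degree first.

Step 1: lead(−8x⁷ − 18x⁶ + 59x⁵ + 125x⁴ + 78x³ + 37x² − 16x − 18) ÷ lead(D) = −8x⁷ ÷ −2x² = 4x⁵. Subtract (4x⁵)·D = −8x⁷ − 36x⁶ − 32x⁵. Remainder: 18x⁶ + 91x⁵ + 125x⁴ + 78x³ + 37x² − 16x − 18.
Step 2: lead(18x⁶ + 91x⁵ + 125x⁴ + 78x³ + 37x² − 16x − 18) ÷ lead(D) = 18x⁶ ÷ −2x² = −9x⁴. Subtract (−9x⁴)·D = 18x⁶ + 81x⁵ + 72x⁴. Remainder: 10x⁵ + 53x⁴ + 78x³ + 37x² − 16x − 18.
Step 3: lead(10x⁵ + 53x⁴ + 78x³ + 37x² − 16x − 18) ÷ lead(D) = 10x⁵ ÷ −2x² = −5x³. Subtract (−5x³)·D = 10x⁵ + 45x⁴ + 40x³. Remainder: 8x⁴ + 38x³ + 37x² − 16x − 18.
Step 4: lead(8x⁴ + 38x³ + 37x² − 16x − 18) ÷ lead(D) = 8x⁴ ÷ −2x² = −4x². Subtract (−4x²)·D = 8x⁴ + 36x³ + 32x². Remainder: 2x³ + 5x² − 16x − 18.
Step 5: lead(2x³ + 5x² − 16x − 18) ÷ lead(D) = 2x³ ÷ −2x² = −x. Subtract (−x)·D = 2x³ + 9x² + 8x. Remainder: −4x² − 24x − 18.
Step 6: lead(−4x² − 24x − 18) ÷ lead(D) = −4x² ÷ −2x² = 2. Subtract (2)·D = −4x² − 18x − 16. Remainder: −6x − 2.

Q = [4, -9, -5, -4, -1, 2]; R = [-6, -2]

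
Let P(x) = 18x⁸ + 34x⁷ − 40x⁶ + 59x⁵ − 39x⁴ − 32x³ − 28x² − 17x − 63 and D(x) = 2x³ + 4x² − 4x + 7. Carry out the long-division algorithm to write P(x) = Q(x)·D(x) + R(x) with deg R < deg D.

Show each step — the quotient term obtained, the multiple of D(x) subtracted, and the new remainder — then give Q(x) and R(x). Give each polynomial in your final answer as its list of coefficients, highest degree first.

Step 1: lead(18x⁸ + 34x⁷ − 40x⁶ + 59x⁵ − 39x⁴ − 32x³ − 28x² − 17x − 63) ÷ lead(D) = 18x⁸ ÷ 2x³ = 9x⁵. Subtract (9x⁵)·D = 18x⁸ + 36x⁷ − 36x⁶ + 63x⁵. Remainder: −2x⁷ − 4x⁶ − 4x⁵ − 39x⁴ − 32x³ − 28x² − 17x − 63.
Step 2: lead(−2x⁷ − 4x⁶ − 4x⁵ − 39x⁴ − 32x³ − 28x² − 17x − 63) ÷ lead(D) = −2x⁷ ÷ 2x³ = −x⁴. Subtract (−x⁴)·D = −2x⁷ − 4x⁶ + 4x⁵ − 7x⁴. Remainder: −8x⁵ − 32x⁴ − 32x³ − 28x² − 17x − 63.
Step 3: lead(−8x⁵ − 32x⁴ − 32x³ − 28x² − 17x − 63) ÷ lead(D) = −8x⁵ ÷ 2x³ = −4x². Subtract (−4x²)·D = −8x⁵ − 16x⁴ + 16x³ − 28x². Remainder: −16x⁴ − 48x³ − 17x − 63.
Step 4: lead(−16x⁴ − 48x³ − 17x − 63) ÷ lead(D) = −16x⁴ ÷ 2x³ = −8x. Subtract (−8x)·D = −16x⁴ − 32x³ + 32x² − 56x. Remainder: −16x³ − 32x² + 39x − 63.
Step 5: lead(−16x³ − 32x² + 39x − 63) ÷ lead(D) = −16x³ ÷ 2x³ = −8. Subtract (−8)·D = −16x³ − 32x² + 32x − 56. Remainder: 7x − 7.

Q = [9, -1, 0, -4, -8, -8]; R = [7, -7]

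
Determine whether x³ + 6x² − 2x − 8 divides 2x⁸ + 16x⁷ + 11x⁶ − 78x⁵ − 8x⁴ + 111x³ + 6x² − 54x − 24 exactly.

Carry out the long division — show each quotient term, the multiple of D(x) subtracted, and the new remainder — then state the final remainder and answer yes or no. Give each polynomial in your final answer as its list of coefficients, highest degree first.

R = [0], so D(x) is a factor of P(x). yes

Step 1: lead(2x⁸ + 16x⁷ + 11x⁶ − 78x⁵ − 8x⁴ + 111x³ + 6x² − 54x − 24) ÷ lead(D) = 2x⁸ ÷ x³ = 2x⁵. Subtract (2x⁵)·D = 2x⁸ + 12x⁷ − 4x⁶ − 16x⁵. Remainder: 4x⁷ + 15x⁶ − 62x⁵ − 8x⁴ + 111x³ + 6x² − 54x − 24.
Step 2: lead(4x⁷ + 15x⁶ − 62x⁵ − 8x⁴ + 111x³ + 6x² − 54x − 24) ÷ lead(D) = 4x⁷ ÷ x³ = 4x⁴. Subtract (4x⁴)·D = 4x⁷ + 24x⁶ − 8x⁵ − 32x⁴. Remainder: −9x⁶ − 54x⁵ + 24x⁴ + 111x³ + 6x² − 54x − 24.
Step 3: lead(−9x⁶ − 54x⁵ + 24x⁴ + 111x³ + 6x² − 54x − 24) ÷ lead(D) = −9x⁶ ÷ x³ = −9x³. Subtract (−9x³)·D = −9x⁶ − 54x⁵ + 18x⁴ + 72x³. Remainder: 6x⁴ + 39x³ + 6x² − 54x − 24.
Step 4: lead(6x⁴ + 39x³ + 6x² − 54x − 24) ÷ lead(D) = 6x⁴ ÷ x³ = 6x. Subtract (6x)·D = 6x⁴ + 36x³ − 12x² − 48x. Remainder: 3x³ + 18x² − 6x − 24.
Step 5: lead(3x³ + 18x² − 6x − 24) ÷ lead(D) = 3x³ ÷ x³ = 3. Subtract (3)·D = 3x³ + 18x² − 6x − 24. Remainder: 0.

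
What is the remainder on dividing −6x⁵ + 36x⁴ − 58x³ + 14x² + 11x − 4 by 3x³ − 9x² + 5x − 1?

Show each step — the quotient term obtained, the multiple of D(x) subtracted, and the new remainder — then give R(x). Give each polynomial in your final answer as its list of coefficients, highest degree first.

R = [7, -2]

Step 1: lead(−6x⁵ + 36x⁴ − 58x³ + 14x² + 11x − 4) ÷ lead(D) = −6x⁵ ÷ 3x³ = −2x². Subtract (−2x²)·D = −6x⁵ + 18x⁴ − 10x³ + 2x². Remainder: 18x⁴ − 48x³ + 12x² + 11x − 4.
Step 2: lead(18x⁴ − 48x³ + 12x² + 11x − 4) ÷ lead(D) = 18x⁴ ÷ 3x³ = 6x. Subtract (6x)·D = 18x⁴ − 54x³ + 30x² − 6x. Remainder: 6x³ − 18x² + 17x − 4.
Step 3: lead(6x³ − 18x² + 17x − 4) ÷ lead(D) = 6x³ ÷ 3x³ = 2. Subtract (2)·D = 6x³ − 18x² + 10x − 2. Remainder: 7x − 2.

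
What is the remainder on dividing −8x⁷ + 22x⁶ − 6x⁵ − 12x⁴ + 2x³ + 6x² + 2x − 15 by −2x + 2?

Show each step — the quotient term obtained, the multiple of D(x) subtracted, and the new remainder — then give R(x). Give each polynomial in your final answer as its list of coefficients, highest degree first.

Step 1: lead(−8x⁷ + 22x⁶ − 6x⁵ − 12x⁴ + 2x³ + 6x² + 2x − 15) ÷ lead(D) = −8x⁷ ÷ −2x = 4x⁶. Subtract (4x⁶)·D = −8x⁷ + 8x⁶. Remainder: 14x⁶ − 6x⁵ − 12x⁴ + 2x³ + 6x² + 2x − 15.
Step 2: lead(14x⁶ − 6x⁵ − 12x⁴ + 2x³ + 6x² + 2x − 15) ÷ lead(D) = 14x⁶ ÷ −2x = −7x⁵. Subtract (−7x⁵)·D = 14x⁶ − 14x⁵. Remainder: 8x⁵ − 12x⁴ + 2x³ + 6x² + 2x − 15.
Step 3: lead(8x⁵ − 12x⁴ + 2x³ + 6x² + 2x − 15) ÷ lead(D) = 8x⁵ ÷ −2x = −4x⁴. Subtract (−4x⁴)·D = 8x⁵ − 8x⁴. Remainder: −4x⁴ + 2x³ + 6x² + 2x − 15.
Step 4: lead(−4x⁴ + 2x³ + 6x² + 2x − 15) ÷ lead(D) = −4x⁴ ÷ −2x = 2x³. Subtract (2x³)·D = −4x⁴ + 4x³. Remainder: −2x³ + 6x² + 2x − 15.
Step 5: lead(−2x³ + 6x² + 2x − 15) ÷ lead(D) = −2x³ ÷ −2x = x². Subtract (x²)·D = −2x³ + 2x². Remainder: 4x² + 2x − 15.
Step 6: lead(4x² + 2x − 15) ÷ lead(D) = 4x² ÷ −2x = −2x. Subtract (−2x)·D = 4x² − 4x. Remainder: 6x − 15.
Step 7: lead(6x − 15) ÷ lead(D) = 6x ÷ −2x = −3. Subtract (−3)·D = 6x − 6. Remainder: −9.

R = [-9]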